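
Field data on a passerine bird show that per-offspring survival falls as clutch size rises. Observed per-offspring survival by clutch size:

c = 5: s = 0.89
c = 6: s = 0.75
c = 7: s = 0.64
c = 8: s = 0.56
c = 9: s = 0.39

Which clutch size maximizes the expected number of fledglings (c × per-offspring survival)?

6

Expected fledglings = c × s(c):
  c=5: 5 × 0.89 = 4.450
  c=6: 6 × 0.75 = 4.500
  c=7: 7 × 0.64 = 4.480
  c=8: 8 × 0.56 = 4.480
  c=9: 9 × 0.39 = 3.510
Maximum at c = 6 (4.500 fledglings).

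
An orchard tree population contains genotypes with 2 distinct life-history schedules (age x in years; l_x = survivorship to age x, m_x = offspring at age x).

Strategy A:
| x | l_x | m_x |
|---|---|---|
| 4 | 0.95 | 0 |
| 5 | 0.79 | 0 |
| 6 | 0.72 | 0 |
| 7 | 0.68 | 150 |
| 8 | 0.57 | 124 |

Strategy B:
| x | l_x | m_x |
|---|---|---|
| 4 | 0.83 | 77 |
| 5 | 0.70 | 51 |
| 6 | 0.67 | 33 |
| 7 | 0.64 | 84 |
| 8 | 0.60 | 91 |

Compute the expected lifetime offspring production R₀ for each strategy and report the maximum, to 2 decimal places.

Strategy A: R₀ = 0.95×0 + 0.79×0 + 0.72×0 + 0.68×150 + 0.57×124 = 172.6800
Strategy B: R₀ = 0.83×77 + 0.70×51 + 0.67×33 + 0.64×84 + 0.60×91 = 230.0800
Highest R₀: strategy B with 230.0800.

230.08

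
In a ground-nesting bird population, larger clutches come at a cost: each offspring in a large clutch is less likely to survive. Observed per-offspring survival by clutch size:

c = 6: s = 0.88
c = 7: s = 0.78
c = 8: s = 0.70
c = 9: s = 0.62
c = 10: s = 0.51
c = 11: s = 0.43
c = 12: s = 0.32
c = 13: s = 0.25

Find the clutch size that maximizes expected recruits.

8

Expected recruits = c × s(c):
  c=6: 6 × 0.88 = 5.280
  c=7: 7 × 0.78 = 5.460
  c=8: 8 × 0.70 = 5.600
  c=9: 9 × 0.62 = 5.580
  c=10: 10 × 0.51 = 5.100
  c=11: 11 × 0.43 = 4.730
  c=12: 12 × 0.32 = 3.840
  c=13: 13 × 0.25 = 3.250
Maximum at c = 8 (5.600 recruits).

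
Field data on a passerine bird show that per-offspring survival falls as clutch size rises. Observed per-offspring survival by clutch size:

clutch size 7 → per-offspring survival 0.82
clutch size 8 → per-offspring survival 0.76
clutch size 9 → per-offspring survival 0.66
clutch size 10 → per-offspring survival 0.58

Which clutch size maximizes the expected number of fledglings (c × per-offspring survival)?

Expected fledglings = c × s(c):
  c=7: 7 × 0.82 = 5.740
  c=8: 8 × 0.76 = 6.080
  c=9: 9 × 0.66 = 5.940
  c=10: 10 × 0.58 = 5.800
Maximum at c = 8 (6.080 fledglings).

8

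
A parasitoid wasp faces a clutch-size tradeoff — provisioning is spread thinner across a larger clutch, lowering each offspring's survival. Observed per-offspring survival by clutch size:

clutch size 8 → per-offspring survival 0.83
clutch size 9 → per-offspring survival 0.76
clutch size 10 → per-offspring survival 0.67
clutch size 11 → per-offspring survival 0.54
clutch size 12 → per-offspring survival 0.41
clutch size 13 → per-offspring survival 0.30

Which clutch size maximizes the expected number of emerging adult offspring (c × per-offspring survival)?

Expected emerging adult offspring = c × s(c):
  c=8: 8 × 0.83 = 6.640
  c=9: 9 × 0.76 = 6.840
  c=10: 10 × 0.67 = 6.700
  c=11: 11 × 0.54 = 5.940
  c=12: 12 × 0.41 = 4.920
  c=13: 13 × 0.30 = 3.900
Maximum at c = 9 (6.840 emerging adult offspring).

9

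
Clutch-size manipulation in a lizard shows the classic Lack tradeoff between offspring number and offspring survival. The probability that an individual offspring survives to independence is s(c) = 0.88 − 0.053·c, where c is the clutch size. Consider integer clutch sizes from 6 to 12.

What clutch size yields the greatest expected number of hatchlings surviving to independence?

8

Expected hatchlings surviving to independence = c × s(c):
  c=6: 6 × 0.562 = 3.372
  c=7: 7 × 0.509 = 3.563
  c=8: 8 × 0.456 = 3.648
  c=9: 9 × 0.403 = 3.627
  c=10: 10 × 0.350 = 3.500
  c=11: 11 × 0.297 = 3.267
  c=12: 12 × 0.244 = 2.928
Maximum at c = 8 (3.648 hatchlings surviving to independence).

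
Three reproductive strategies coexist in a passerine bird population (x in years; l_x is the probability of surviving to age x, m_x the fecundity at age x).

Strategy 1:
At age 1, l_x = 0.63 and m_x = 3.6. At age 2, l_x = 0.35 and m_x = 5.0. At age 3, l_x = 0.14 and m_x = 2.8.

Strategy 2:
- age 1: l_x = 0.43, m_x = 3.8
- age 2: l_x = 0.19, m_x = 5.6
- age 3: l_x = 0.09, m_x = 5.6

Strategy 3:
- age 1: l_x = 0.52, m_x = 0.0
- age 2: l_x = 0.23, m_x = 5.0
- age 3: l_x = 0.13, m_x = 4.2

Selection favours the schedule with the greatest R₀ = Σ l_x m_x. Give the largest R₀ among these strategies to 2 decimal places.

4.41

Strategy 1: R₀ = 0.63×3.6 + 0.35×5.0 + 0.14×2.8 = 4.4100
Strategy 2: R₀ = 0.43×3.8 + 0.19×5.6 + 0.09×5.6 = 3.2020
Strategy 3: R₀ = 0.52×0.0 + 0.23×5.0 + 0.13×4.2 = 1.6960
Highest R₀: strategy 1 with 4.4100.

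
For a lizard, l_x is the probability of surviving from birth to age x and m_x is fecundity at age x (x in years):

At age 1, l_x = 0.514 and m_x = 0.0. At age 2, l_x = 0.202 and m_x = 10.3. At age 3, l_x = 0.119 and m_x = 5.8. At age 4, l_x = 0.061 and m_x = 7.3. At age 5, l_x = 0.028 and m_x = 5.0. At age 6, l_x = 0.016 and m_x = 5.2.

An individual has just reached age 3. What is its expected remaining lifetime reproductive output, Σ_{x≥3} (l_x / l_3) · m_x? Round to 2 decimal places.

11.42

l_3 = 0.119. Conditional survival from age 3 to x is l_x / l_3.
  x=3: (0.119/0.119) × 5.8 = 5.8000
  x=4: (0.061/0.119) × 7.3 = 3.7420
  x=5: (0.028/0.119) × 5.0 = 1.1765
  x=6: (0.016/0.119) × 5.2 = 0.6992
Sum = 5.8000 + 3.7420 + 1.1765 + 0.6992 = 11.4176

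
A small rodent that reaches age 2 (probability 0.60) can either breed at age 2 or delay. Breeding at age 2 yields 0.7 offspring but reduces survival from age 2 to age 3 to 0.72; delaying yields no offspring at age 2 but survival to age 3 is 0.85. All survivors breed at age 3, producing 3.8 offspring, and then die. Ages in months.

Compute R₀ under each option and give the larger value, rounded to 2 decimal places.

breed at age 2: R₀ = 0.60 × (0.7 + 0.72 × 3.8) = 0.60 × 3.4360 = 2.0616
delay to age 3: R₀ = 0.60 × (0.85 × 3.8) = 0.60 × 3.2300 = 1.9380
Higher: breed at age 2 (2.0616).

2.06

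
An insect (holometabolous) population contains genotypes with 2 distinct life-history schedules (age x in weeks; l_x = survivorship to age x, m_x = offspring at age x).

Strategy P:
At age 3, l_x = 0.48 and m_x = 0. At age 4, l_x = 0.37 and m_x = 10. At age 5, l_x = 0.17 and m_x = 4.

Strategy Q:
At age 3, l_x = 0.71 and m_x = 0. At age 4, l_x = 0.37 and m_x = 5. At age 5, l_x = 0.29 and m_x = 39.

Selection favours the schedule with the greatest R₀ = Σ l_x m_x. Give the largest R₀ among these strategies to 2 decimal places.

Strategy P: R₀ = 0.48×0 + 0.37×10 + 0.17×4 = 4.3800
Strategy Q: R₀ = 0.71×0 + 0.37×5 + 0.29×39 = 13.1600
Highest R₀: strategy Q with 13.1600.

13.16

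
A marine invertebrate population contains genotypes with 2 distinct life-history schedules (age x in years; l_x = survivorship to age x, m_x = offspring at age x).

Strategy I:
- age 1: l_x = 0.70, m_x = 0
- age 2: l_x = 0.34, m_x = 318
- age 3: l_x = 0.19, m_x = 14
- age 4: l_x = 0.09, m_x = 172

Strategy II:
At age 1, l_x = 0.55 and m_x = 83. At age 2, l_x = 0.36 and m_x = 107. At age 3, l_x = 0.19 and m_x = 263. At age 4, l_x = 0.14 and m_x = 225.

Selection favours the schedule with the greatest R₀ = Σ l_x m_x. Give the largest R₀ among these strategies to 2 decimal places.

Strategy I: R₀ = 0.70×0 + 0.34×318 + 0.19×14 + 0.09×172 = 126.2600
Strategy II: R₀ = 0.55×83 + 0.36×107 + 0.19×263 + 0.14×225 = 165.6400
Highest R₀: strategy II with 165.6400.

165.64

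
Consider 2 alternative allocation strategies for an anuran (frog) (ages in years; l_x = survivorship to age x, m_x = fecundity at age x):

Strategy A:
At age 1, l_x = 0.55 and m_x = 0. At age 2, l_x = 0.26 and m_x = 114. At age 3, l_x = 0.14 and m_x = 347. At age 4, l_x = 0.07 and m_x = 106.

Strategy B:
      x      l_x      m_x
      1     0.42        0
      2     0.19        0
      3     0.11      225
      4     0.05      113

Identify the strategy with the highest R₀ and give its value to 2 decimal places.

85.64

Strategy A: R₀ = 0.55×0 + 0.26×114 + 0.14×347 + 0.07×106 = 85.6400
Strategy B: R₀ = 0.42×0 + 0.19×0 + 0.11×225 + 0.05×113 = 30.4000
Highest R₀: strategy A with 85.6400.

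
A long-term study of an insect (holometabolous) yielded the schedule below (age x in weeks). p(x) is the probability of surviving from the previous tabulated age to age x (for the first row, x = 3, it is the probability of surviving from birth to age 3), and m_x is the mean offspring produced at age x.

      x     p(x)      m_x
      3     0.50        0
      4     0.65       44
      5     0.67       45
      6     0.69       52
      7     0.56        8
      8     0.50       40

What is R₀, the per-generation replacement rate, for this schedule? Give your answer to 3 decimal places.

34.268

Survivorship from birth: l_x = p_3·p_4·…·p_x.
  l_3 = 0.50000
  l_4 = 0.32500
  l_5 = 0.21775
  l_6 = 0.15025
  l_7 = 0.08414
  l_8 = 0.04207
R₀ = Σ l_x m_x:
  age 3: 0.50000 × 0 = 0.0000
  age 4: 0.32500 × 44 = 14.3000
  age 5: 0.21775 × 45 = 9.7988
  age 6: 0.15025 × 52 = 7.8130
  age 7: 0.08414 × 8 = 0.6731
  age 8: 0.04207 × 40 = 1.6828
R₀ = 0.0000 + 14.3000 + 9.7988 + 7.8130 + 0.6731 + 1.6828 = 34.2677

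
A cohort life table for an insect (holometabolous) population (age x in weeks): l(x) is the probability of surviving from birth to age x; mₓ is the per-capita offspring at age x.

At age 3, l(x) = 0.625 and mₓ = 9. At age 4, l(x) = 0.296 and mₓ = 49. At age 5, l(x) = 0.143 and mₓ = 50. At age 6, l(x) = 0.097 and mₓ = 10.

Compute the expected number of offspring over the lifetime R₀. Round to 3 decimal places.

R₀ = Σ l(x) mₓ:
  age 3: 0.625 × 9 = 5.6250
  age 4: 0.296 × 49 = 14.5040
  age 5: 0.143 × 50 = 7.1500
  age 6: 0.097 × 10 = 0.9700
R₀ = 5.6250 + 14.5040 + 7.1500 + 0.9700 = 28.2490

28.249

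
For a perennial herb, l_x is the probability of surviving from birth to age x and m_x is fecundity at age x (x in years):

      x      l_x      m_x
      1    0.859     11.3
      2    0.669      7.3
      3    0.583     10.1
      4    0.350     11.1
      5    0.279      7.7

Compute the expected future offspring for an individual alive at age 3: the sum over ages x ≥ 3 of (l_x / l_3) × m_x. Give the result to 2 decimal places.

20.45

l_3 = 0.583. Conditional survival from age 3 to x is l_x / l_3.
  x=3: (0.583/0.583) × 10.1 = 10.1000
  x=4: (0.350/0.583) × 11.1 = 6.6638
  x=5: (0.279/0.583) × 7.7 = 3.6849
Sum = 10.1000 + 6.6638 + 3.6849 = 20.4487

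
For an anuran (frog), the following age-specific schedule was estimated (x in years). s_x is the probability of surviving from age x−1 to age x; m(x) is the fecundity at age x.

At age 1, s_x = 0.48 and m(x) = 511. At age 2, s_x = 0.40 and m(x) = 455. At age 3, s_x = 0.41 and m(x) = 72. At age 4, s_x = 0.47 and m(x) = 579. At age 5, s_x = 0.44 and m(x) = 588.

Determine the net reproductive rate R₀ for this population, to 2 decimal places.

369.30

Survivorship from birth: l_x = s_1·s_2·…·s_x.
  l_1 = 0.48000
  l_2 = 0.19200
  l_3 = 0.07872
  l_4 = 0.03700
  l_5 = 0.01628
R₀ = Σ l_x m(x):
  age 1: 0.48000 × 511 = 245.2800
  age 2: 0.19200 × 455 = 87.3600
  age 3: 0.07872 × 72 = 5.6678
  age 4: 0.03700 × 579 = 21.4230
  age 5: 0.01628 × 588 = 9.5726
R₀ = 245.2800 + 87.3600 + 5.6678 + 21.4230 + 9.5726 = 369.3035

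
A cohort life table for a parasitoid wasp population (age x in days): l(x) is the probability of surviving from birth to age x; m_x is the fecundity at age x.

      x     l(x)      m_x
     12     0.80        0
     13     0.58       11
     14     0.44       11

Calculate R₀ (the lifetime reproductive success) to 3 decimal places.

R₀ = Σ l(x) m_x:
  age 12: 0.80 × 0 = 0.0000
  age 13: 0.58 × 11 = 6.3800
  age 14: 0.44 × 11 = 4.8400
R₀ = 0.0000 + 6.3800 + 4.8400 = 11.2200

11.220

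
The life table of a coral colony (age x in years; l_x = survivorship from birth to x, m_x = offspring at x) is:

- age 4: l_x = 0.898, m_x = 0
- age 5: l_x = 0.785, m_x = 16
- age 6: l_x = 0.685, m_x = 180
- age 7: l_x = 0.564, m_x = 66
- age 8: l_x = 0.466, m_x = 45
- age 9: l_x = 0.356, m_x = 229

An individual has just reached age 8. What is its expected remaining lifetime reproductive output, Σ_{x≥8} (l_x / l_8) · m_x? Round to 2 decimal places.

l_8 = 0.466. Conditional survival from age 8 to x is l_x / l_8.
  x=8: (0.466/0.466) × 45 = 45.0000
  x=9: (0.356/0.466) × 229 = 174.9442
Sum = 45.0000 + 174.9442 = 219.9442

219.94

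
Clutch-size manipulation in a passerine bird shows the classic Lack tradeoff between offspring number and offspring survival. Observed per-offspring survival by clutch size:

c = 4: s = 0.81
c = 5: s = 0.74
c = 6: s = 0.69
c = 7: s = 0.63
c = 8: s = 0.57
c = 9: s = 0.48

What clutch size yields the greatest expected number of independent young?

8

Expected independent young = c × s(c):
  c=4: 4 × 0.81 = 3.240
  c=5: 5 × 0.74 = 3.700
  c=6: 6 × 0.69 = 4.140
  c=7: 7 × 0.63 = 4.410
  c=8: 8 × 0.57 = 4.560
  c=9: 9 × 0.48 = 4.320
Maximum at c = 8 (4.560 independent young).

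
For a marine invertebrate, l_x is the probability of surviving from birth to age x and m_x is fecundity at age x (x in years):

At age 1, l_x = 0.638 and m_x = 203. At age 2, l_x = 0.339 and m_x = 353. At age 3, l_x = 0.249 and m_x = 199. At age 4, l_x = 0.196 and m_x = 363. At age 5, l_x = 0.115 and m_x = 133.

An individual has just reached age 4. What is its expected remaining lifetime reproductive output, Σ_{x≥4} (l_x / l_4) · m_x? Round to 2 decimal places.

441.04

l_4 = 0.196. Conditional survival from age 4 to x is l_x / l_4.
  x=4: (0.196/0.196) × 363 = 363.0000
  x=5: (0.115/0.196) × 133 = 78.0357
Sum = 363.0000 + 78.0357 = 441.0357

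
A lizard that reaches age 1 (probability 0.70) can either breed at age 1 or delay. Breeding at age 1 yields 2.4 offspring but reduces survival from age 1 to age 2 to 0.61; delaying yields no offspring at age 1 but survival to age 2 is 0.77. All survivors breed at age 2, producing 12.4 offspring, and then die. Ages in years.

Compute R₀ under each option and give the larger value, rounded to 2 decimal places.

breed at age 1: R₀ = 0.70 × (2.4 + 0.61 × 12.4) = 0.70 × 9.9640 = 6.9748
delay to age 2: R₀ = 0.70 × (0.77 × 12.4) = 0.70 × 9.5480 = 6.6836
Higher: breed at age 1 (6.9748).

6.97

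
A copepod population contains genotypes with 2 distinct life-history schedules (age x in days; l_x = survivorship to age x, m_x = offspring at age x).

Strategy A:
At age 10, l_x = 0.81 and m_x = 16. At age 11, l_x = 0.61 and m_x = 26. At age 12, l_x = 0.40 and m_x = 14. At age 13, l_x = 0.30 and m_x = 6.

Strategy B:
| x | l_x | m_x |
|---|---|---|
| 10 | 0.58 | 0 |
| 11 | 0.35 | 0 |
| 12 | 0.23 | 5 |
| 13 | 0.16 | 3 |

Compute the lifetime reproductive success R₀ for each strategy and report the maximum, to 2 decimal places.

36.22

Strategy A: R₀ = 0.81×16 + 0.61×26 + 0.40×14 + 0.30×6 = 36.2200
Strategy B: R₀ = 0.58×0 + 0.35×0 + 0.23×5 + 0.16×3 = 1.6300
Highest R₀: strategy A with 36.2200.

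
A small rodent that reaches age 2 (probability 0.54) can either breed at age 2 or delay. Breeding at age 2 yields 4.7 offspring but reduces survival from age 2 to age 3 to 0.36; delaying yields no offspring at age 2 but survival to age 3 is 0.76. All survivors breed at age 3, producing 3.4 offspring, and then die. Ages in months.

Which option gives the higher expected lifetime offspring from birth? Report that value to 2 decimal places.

breed at age 2: R₀ = 0.54 × (4.7 + 0.36 × 3.4) = 0.54 × 5.9240 = 3.1990
delay to age 3: R₀ = 0.54 × (0.76 × 3.4) = 0.54 × 2.5840 = 1.3954
Higher: breed at age 2 (3.1990).

3.20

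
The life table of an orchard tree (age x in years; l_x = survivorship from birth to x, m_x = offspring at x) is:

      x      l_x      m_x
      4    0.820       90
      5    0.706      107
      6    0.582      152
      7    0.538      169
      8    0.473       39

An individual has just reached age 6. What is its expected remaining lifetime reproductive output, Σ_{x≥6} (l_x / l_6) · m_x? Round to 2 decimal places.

339.92

l_6 = 0.582. Conditional survival from age 6 to x is l_x / l_6.
  x=6: (0.582/0.582) × 152 = 152.0000
  x=7: (0.538/0.582) × 169 = 156.2234
  x=8: (0.473/0.582) × 39 = 31.6959
Sum = 152.0000 + 156.2234 + 31.6959 = 339.9192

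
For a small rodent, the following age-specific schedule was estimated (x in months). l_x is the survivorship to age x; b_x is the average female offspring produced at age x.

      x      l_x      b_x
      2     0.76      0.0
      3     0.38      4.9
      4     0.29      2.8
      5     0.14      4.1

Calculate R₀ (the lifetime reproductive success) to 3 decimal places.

R₀ = Σ l_x b_x:
  age 2: 0.76 × 0.0 = 0.0000
  age 3: 0.38 × 4.9 = 1.8620
  age 4: 0.29 × 2.8 = 0.8120
  age 5: 0.14 × 4.1 = 0.5740
R₀ = 0.0000 + 1.8620 + 0.8120 + 0.5740 = 3.2480

3.248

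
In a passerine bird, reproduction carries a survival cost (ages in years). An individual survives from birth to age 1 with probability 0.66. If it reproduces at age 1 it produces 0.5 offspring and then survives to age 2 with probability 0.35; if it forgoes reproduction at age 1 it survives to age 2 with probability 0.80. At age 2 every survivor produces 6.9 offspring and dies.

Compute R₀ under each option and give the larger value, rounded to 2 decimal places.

breed at age 1: R₀ = 0.66 × (0.5 + 0.35 × 6.9) = 0.66 × 2.9150 = 1.9239
delay to age 2: R₀ = 0.66 × (0.80 × 6.9) = 0.66 × 5.5200 = 3.6432
Higher: delay to age 2 (3.6432).

3.64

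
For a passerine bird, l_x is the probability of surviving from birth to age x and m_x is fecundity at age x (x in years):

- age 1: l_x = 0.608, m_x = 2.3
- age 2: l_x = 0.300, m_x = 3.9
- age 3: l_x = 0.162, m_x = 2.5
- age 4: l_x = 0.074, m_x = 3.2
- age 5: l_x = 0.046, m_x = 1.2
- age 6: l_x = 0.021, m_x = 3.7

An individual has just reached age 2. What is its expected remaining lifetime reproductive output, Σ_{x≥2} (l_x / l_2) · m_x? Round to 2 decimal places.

6.48

l_2 = 0.300. Conditional survival from age 2 to x is l_x / l_2.
  x=2: (0.300/0.300) × 3.9 = 3.9000
  x=3: (0.162/0.300) × 2.5 = 1.3500
  x=4: (0.074/0.300) × 3.2 = 0.7893
  x=5: (0.046/0.300) × 1.2 = 0.1840
  x=6: (0.021/0.300) × 3.7 = 0.2590
Sum = 3.9000 + 1.3500 + 0.7893 + 0.1840 + 0.2590 = 6.4823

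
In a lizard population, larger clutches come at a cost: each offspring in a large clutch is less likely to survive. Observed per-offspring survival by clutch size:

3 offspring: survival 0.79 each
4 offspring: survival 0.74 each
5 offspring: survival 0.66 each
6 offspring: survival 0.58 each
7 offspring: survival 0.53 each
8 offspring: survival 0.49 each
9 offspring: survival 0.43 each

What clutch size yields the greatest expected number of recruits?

Expected recruits = c × s(c):
  c=3: 3 × 0.79 = 2.370
  c=4: 4 × 0.74 = 2.960
  c=5: 5 × 0.66 = 3.300
  c=6: 6 × 0.58 = 3.480
  c=7: 7 × 0.53 = 3.710
  c=8: 8 × 0.49 = 3.920
  c=9: 9 × 0.43 = 3.870
Maximum at c = 8 (3.920 recruits).

8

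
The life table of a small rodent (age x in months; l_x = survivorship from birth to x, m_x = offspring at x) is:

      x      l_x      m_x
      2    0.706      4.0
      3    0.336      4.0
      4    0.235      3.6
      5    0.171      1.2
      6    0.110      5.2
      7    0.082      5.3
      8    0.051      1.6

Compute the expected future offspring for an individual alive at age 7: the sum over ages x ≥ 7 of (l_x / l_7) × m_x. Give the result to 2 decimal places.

6.30

l_7 = 0.082. Conditional survival from age 7 to x is l_x / l_7.
  x=7: (0.082/0.082) × 5.3 = 5.3000
  x=8: (0.051/0.082) × 1.6 = 0.9951
Sum = 5.3000 + 0.9951 = 6.2951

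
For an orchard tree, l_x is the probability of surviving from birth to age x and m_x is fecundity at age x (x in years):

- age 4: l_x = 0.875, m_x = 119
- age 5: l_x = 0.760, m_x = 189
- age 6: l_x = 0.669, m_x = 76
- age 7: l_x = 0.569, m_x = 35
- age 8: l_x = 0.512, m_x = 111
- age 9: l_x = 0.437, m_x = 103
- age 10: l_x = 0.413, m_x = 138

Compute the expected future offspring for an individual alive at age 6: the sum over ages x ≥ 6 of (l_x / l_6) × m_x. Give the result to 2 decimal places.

343.19

l_6 = 0.669. Conditional survival from age 6 to x is l_x / l_6.
  x=6: (0.669/0.669) × 76 = 76.0000
  x=7: (0.569/0.669) × 35 = 29.7683
  x=8: (0.512/0.669) × 111 = 84.9507
  x=9: (0.437/0.669) × 103 = 67.2810
  x=10: (0.413/0.669) × 138 = 85.1928
Sum = 76.0000 + 29.7683 + 84.9507 + 67.2810 + 85.1928 = 343.1928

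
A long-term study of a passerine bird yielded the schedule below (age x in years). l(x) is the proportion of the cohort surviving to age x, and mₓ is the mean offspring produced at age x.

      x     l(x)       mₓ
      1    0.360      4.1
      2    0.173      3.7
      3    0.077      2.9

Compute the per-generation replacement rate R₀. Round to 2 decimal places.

R₀ = Σ l(x) mₓ:
  age 1: 0.360 × 4.1 = 1.4760
  age 2: 0.173 × 3.7 = 0.6401
  age 3: 0.077 × 2.9 = 0.2233
R₀ = 1.4760 + 0.6401 + 0.2233 = 2.3394

2.34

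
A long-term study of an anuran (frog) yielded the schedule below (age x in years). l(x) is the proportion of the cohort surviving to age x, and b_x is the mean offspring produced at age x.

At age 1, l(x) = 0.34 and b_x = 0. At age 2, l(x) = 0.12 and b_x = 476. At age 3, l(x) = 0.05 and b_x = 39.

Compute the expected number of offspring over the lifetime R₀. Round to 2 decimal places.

R₀ = Σ l(x) b_x:
  age 1: 0.34 × 0 = 0.0000
  age 2: 0.12 × 476 = 57.1200
  age 3: 0.05 × 39 = 1.9500
R₀ = 0.0000 + 57.1200 + 1.9500 = 59.0700

59.07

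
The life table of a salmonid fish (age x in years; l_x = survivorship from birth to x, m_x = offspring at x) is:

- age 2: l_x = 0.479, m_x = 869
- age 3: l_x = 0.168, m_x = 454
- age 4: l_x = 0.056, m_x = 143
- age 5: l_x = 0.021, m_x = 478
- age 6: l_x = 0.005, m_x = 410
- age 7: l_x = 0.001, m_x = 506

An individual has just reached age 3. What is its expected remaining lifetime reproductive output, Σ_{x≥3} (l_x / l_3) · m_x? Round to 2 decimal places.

l_3 = 0.168. Conditional survival from age 3 to x is l_x / l_3.
  x=3: (0.168/0.168) × 454 = 454.0000
  x=4: (0.056/0.168) × 143 = 47.6667
  x=5: (0.021/0.168) × 478 = 59.7500
  x=6: (0.005/0.168) × 410 = 12.2024
  x=7: (0.001/0.168) × 506 = 3.0119
Sum = 454.0000 + 47.6667 + 59.7500 + 12.2024 + 3.0119 = 576.6310

576.63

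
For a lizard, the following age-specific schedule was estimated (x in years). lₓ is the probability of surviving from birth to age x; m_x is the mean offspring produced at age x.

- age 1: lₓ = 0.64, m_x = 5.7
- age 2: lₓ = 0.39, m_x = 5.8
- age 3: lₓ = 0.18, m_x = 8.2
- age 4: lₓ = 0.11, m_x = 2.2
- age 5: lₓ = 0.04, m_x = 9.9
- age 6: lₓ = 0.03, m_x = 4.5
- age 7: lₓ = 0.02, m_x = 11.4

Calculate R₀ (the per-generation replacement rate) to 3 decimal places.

R₀ = Σ lₓ m_x:
  age 1: 0.64 × 5.7 = 3.6480
  age 2: 0.39 × 5.8 = 2.2620
  age 3: 0.18 × 8.2 = 1.4760
  age 4: 0.11 × 2.2 = 0.2420
  age 5: 0.04 × 9.9 = 0.3960
  age 6: 0.03 × 4.5 = 0.1350
  age 7: 0.02 × 11.4 = 0.2280
R₀ = 3.6480 + 2.2620 + 1.4760 + 0.2420 + 0.3960 + 0.1350 + 0.2280 = 8.3870

8.387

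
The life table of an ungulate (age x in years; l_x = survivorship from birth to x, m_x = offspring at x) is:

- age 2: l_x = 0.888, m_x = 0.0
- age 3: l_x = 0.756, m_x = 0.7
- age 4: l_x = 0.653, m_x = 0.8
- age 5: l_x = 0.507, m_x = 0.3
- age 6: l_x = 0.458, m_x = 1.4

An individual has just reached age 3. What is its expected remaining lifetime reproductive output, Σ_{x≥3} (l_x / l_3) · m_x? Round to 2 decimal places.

2.44

l_3 = 0.756. Conditional survival from age 3 to x is l_x / l_3.
  x=3: (0.756/0.756) × 0.7 = 0.7000
  x=4: (0.653/0.756) × 0.8 = 0.6910
  x=5: (0.507/0.756) × 0.3 = 0.2012
  x=6: (0.458/0.756) × 1.4 = 0.8481
Sum = 0.7000 + 0.6910 + 0.2012 + 0.8481 = 2.4403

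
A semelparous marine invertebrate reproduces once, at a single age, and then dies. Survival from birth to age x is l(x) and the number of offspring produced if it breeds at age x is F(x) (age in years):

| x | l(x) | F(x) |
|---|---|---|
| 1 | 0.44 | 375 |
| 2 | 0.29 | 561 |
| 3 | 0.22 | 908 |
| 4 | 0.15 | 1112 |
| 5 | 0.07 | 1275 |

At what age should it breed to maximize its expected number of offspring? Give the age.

Expected offspring if breeding at age x = l(x) × F(x):
  age 1: 0.44 × 375 = 165.000
  age 2: 0.29 × 561 = 162.690
  age 3: 0.22 × 908 = 199.760
  age 4: 0.15 × 1112 = 166.800
  age 5: 0.07 × 1275 = 89.250
Maximum at age 3 (199.760).

3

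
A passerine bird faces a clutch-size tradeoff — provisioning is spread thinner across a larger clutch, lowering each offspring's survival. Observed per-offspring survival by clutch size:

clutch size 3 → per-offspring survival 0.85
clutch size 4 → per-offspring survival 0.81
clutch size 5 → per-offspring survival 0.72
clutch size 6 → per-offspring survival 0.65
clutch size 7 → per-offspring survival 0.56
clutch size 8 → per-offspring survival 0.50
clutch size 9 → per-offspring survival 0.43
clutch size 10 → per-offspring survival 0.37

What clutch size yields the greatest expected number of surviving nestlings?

8

Expected surviving nestlings = c × s(c):
  c=3: 3 × 0.85 = 2.550
  c=4: 4 × 0.81 = 3.240
  c=5: 5 × 0.72 = 3.600
  c=6: 6 × 0.65 = 3.900
  c=7: 7 × 0.56 = 3.920
  c=8: 8 × 0.50 = 4.000
  c=9: 9 × 0.43 = 3.870
  c=10: 10 × 0.37 = 3.700
Maximum at c = 8 (4.000 surviving nestlings).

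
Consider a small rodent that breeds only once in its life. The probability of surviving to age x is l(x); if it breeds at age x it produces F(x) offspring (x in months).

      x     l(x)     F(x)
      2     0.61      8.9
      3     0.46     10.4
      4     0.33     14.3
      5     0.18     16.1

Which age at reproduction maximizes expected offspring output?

Expected offspring if breeding at age x = l(x) × F(x):
  age 2: 0.61 × 8.9 = 5.429
  age 3: 0.46 × 10.4 = 4.784
  age 4: 0.33 × 14.3 = 4.719
  age 5: 0.18 × 16.1 = 2.898
Maximum at age 2 (5.429).

2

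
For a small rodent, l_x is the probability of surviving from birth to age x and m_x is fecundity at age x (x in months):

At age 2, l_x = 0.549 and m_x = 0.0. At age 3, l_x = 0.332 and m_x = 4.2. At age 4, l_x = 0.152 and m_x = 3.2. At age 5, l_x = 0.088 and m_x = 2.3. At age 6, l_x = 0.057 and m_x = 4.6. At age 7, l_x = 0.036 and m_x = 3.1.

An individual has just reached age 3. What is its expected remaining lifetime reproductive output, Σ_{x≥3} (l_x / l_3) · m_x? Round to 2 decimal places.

l_3 = 0.332. Conditional survival from age 3 to x is l_x / l_3.
  x=3: (0.332/0.332) × 4.2 = 4.2000
  x=4: (0.152/0.332) × 3.2 = 1.4651
  x=5: (0.088/0.332) × 2.3 = 0.6096
  x=6: (0.057/0.332) × 4.6 = 0.7898
  x=7: (0.036/0.332) × 3.1 = 0.3361
Sum = 4.2000 + 1.4651 + 0.6096 + 0.7898 + 0.3361 = 7.4006

7.40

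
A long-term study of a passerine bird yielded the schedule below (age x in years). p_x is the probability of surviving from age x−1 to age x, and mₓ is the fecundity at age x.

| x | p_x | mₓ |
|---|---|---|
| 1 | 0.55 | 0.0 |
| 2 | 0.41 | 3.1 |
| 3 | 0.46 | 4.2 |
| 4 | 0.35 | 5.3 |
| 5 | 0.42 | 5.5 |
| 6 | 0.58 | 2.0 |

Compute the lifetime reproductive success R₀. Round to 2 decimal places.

Survivorship from birth: l_x = p_1·p_2·…·p_x.
  l_1 = 0.55000
  l_2 = 0.22550
  l_3 = 0.10373
  l_4 = 0.03631
  l_5 = 0.01525
  l_6 = 0.00884
R₀ = Σ l_x mₓ:
  age 1: 0.55000 × 0.0 = 0.0000
  age 2: 0.22550 × 3.1 = 0.6991
  age 3: 0.10373 × 4.2 = 0.4357
  age 4: 0.03631 × 5.3 = 0.1924
  age 5: 0.01525 × 5.5 = 0.0839
  age 6: 0.00884 × 2.0 = 0.0177
R₀ = 0.0000 + 0.6991 + 0.4357 + 0.1924 + 0.0839 + 0.0177 = 1.4287

1.43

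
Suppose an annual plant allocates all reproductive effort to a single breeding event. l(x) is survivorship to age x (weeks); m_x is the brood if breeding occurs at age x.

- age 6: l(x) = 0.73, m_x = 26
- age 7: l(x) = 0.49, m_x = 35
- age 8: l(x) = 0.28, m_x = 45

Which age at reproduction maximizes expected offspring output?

6

Expected offspring if breeding at age x = l(x) × m_x:
  age 6: 0.73 × 26 = 18.980
  age 7: 0.49 × 35 = 17.150
  age 8: 0.28 × 45 = 12.600
Maximum at age 6 (18.980).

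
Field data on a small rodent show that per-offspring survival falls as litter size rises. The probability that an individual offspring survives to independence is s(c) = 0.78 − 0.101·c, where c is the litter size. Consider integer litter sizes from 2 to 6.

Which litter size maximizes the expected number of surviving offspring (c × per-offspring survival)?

4

Expected surviving offspring = c × s(c):
  c=2: 2 × 0.578 = 1.156
  c=3: 3 × 0.477 = 1.431
  c=4: 4 × 0.376 = 1.504
  c=5: 5 × 0.275 = 1.375
  c=6: 6 × 0.174 = 1.044
Maximum at c = 4 (1.504 surviving offspring).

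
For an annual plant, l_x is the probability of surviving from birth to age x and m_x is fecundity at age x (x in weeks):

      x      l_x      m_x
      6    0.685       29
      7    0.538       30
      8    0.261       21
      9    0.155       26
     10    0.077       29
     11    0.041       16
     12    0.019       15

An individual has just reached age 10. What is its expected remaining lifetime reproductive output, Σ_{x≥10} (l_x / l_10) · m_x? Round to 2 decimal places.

41.22

l_10 = 0.077. Conditional survival from age 10 to x is l_x / l_10.
  x=10: (0.077/0.077) × 29 = 29.0000
  x=11: (0.041/0.077) × 16 = 8.5195
  x=12: (0.019/0.077) × 15 = 3.7013
Sum = 29.0000 + 8.5195 + 3.7013 = 41.2208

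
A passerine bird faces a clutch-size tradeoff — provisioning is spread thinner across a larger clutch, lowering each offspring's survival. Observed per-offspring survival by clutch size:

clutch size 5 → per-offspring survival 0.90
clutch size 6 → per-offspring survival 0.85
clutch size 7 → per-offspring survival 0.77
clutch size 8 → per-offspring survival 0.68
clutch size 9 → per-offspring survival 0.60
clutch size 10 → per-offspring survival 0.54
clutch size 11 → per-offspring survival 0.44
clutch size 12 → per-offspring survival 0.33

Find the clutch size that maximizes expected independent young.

Expected independent young = c × s(c):
  c=5: 5 × 0.90 = 4.500
  c=6: 6 × 0.85 = 5.100
  c=7: 7 × 0.77 = 5.390
  c=8: 8 × 0.68 = 5.440
  c=9: 9 × 0.60 = 5.400
  c=10: 10 × 0.54 = 5.400
  c=11: 11 × 0.44 = 4.840
  c=12: 12 × 0.33 = 3.960
Maximum at c = 8 (5.440 independent young).

8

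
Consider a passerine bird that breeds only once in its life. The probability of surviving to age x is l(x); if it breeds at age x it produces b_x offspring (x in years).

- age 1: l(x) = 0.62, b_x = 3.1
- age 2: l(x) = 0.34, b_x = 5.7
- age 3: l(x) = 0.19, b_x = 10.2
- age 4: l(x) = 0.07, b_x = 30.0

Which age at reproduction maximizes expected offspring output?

4

Expected offspring if breeding at age x = l(x) × b_x:
  age 1: 0.62 × 3.1 = 1.922
  age 2: 0.34 × 5.7 = 1.938
  age 3: 0.19 × 10.2 = 1.938
  age 4: 0.07 × 30.0 = 2.100
Maximum at age 4 (2.100).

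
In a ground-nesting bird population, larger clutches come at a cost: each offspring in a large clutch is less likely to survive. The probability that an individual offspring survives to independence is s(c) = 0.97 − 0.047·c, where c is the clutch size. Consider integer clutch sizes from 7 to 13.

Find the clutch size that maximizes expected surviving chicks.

10

Expected surviving chicks = c × s(c):
  c=7: 7 × 0.641 = 4.487
  c=8: 8 × 0.594 = 4.752
  c=9: 9 × 0.547 = 4.923
  c=10: 10 × 0.500 = 5.000
  c=11: 11 × 0.453 = 4.983
  c=12: 12 × 0.406 = 4.872
  c=13: 13 × 0.359 = 4.667
Maximum at c = 10 (5.000 surviving chicks).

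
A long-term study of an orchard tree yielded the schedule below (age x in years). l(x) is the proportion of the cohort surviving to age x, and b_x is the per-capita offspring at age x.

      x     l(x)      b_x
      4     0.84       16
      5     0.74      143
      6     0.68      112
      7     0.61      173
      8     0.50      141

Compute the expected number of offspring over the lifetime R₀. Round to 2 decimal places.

371.45

R₀ = Σ l(x) b_x:
  age 4: 0.84 × 16 = 13.4400
  age 5: 0.74 × 143 = 105.8200
  age 6: 0.68 × 112 = 76.1600
  age 7: 0.61 × 173 = 105.5300
  age 8: 0.50 × 141 = 70.5000
R₀ = 13.4400 + 105.8200 + 76.1600 + 105.5300 + 70.5000 = 371.4500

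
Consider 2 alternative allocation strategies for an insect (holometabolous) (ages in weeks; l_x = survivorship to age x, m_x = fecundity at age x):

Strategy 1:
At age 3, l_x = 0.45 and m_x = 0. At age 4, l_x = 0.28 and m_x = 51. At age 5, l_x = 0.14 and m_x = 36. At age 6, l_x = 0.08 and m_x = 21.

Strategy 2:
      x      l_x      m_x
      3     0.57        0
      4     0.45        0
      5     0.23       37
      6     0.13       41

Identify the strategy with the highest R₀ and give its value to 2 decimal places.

21.00

Strategy 1: R₀ = 0.45×0 + 0.28×51 + 0.14×36 + 0.08×21 = 21.0000
Strategy 2: R₀ = 0.57×0 + 0.45×0 + 0.23×37 + 0.13×41 = 13.8400
Highest R₀: strategy 1 with 21.0000.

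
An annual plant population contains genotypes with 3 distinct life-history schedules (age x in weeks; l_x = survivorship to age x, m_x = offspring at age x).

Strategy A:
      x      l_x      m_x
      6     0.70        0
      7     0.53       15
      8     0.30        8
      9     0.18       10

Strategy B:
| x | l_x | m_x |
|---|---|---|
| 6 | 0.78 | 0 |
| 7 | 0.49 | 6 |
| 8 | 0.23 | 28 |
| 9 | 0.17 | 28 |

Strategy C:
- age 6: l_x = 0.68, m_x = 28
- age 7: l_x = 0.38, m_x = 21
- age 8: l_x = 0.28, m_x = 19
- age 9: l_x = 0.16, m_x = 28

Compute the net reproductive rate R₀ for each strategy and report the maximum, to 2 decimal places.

Strategy A: R₀ = 0.70×0 + 0.53×15 + 0.30×8 + 0.18×10 = 12.1500
Strategy B: R₀ = 0.78×0 + 0.49×6 + 0.23×28 + 0.17×28 = 14.1400
Strategy C: R₀ = 0.68×28 + 0.38×21 + 0.28×19 + 0.16×28 = 36.8200
Highest R₀: strategy C with 36.8200.

36.82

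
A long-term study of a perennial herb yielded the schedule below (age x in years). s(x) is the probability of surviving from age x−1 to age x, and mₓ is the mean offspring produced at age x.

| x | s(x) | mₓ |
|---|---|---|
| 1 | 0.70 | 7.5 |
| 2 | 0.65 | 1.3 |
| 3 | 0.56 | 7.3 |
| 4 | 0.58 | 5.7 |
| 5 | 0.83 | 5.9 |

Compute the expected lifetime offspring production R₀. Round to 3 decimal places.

Survivorship from birth: l_x = s_1·s_2·…·s_x.
  l_1 = 0.70000
  l_2 = 0.45500
  l_3 = 0.25480
  l_4 = 0.14778
  l_5 = 0.12266
R₀ = Σ l_x mₓ:
  age 1: 0.70000 × 7.5 = 5.2500
  age 2: 0.45500 × 1.3 = 0.5915
  age 3: 0.25480 × 7.3 = 1.8600
  age 4: 0.14778 × 5.7 = 0.8423
  age 5: 0.12266 × 5.9 = 0.7237
R₀ = 5.2500 + 0.5915 + 1.8600 + 0.8423 + 0.7237 = 9.2676

9.268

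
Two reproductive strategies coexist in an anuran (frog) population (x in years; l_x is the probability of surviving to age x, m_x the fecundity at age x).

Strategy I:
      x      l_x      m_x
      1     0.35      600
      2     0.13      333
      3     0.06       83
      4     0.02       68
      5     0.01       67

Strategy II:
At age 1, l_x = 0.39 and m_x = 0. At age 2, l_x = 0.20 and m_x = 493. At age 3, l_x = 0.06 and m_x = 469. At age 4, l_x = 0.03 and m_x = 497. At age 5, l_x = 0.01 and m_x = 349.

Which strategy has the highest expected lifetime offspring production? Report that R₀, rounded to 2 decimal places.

260.30

Strategy I: R₀ = 0.35×600 + 0.13×333 + 0.06×83 + 0.02×68 + 0.01×67 = 260.3000
Strategy II: R₀ = 0.39×0 + 0.20×493 + 0.06×469 + 0.03×497 + 0.01×349 = 145.1400
Highest R₀: strategy I with 260.3000.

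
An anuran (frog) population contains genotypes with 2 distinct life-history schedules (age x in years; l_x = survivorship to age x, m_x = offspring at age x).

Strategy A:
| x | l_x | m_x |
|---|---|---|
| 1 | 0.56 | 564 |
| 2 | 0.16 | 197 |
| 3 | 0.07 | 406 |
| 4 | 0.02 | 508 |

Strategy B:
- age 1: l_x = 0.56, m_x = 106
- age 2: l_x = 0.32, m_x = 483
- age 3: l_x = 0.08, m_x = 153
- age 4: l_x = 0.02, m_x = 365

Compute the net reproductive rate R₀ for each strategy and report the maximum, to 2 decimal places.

385.94

Strategy A: R₀ = 0.56×564 + 0.16×197 + 0.07×406 + 0.02×508 = 385.9400
Strategy B: R₀ = 0.56×106 + 0.32×483 + 0.08×153 + 0.02×365 = 233.4600
Highest R₀: strategy A with 385.9400.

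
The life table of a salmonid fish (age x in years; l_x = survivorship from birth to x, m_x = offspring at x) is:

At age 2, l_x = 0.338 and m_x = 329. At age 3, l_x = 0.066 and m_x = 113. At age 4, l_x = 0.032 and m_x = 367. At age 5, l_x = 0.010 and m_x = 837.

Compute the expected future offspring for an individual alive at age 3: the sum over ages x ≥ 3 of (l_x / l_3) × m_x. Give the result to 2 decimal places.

417.76

l_3 = 0.066. Conditional survival from age 3 to x is l_x / l_3.
  x=3: (0.066/0.066) × 113 = 113.0000
  x=4: (0.032/0.066) × 367 = 177.9394
  x=5: (0.010/0.066) × 837 = 126.8182
Sum = 113.0000 + 177.9394 + 126.8182 = 417.7576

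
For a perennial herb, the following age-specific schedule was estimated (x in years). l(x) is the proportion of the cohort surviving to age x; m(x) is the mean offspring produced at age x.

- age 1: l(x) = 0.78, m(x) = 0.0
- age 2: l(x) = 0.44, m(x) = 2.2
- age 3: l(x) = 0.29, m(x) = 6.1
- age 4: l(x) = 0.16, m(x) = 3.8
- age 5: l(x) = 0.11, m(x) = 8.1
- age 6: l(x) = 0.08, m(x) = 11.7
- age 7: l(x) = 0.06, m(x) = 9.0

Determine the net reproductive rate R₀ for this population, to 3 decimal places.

R₀ = Σ l(x) m(x):
  age 1: 0.78 × 0.0 = 0.0000
  age 2: 0.44 × 2.2 = 0.9680
  age 3: 0.29 × 6.1 = 1.7690
  age 4: 0.16 × 3.8 = 0.6080
  age 5: 0.11 × 8.1 = 0.8910
  age 6: 0.08 × 11.7 = 0.9360
  age 7: 0.06 × 9.0 = 0.5400
R₀ = 0.0000 + 0.9680 + 1.7690 + 0.6080 + 0.8910 + 0.9360 + 0.5400 = 5.7120

5.712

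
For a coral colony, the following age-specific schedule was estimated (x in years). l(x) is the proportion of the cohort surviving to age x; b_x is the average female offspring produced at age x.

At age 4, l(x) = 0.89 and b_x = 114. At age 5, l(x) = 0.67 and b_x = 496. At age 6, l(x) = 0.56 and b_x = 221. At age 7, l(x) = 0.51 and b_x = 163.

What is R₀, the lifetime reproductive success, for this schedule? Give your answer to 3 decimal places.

640.670

R₀ = Σ l(x) b_x:
  age 4: 0.89 × 114 = 101.4600
  age 5: 0.67 × 496 = 332.3200
  age 6: 0.56 × 221 = 123.7600
  age 7: 0.51 × 163 = 83.1300
R₀ = 101.4600 + 332.3200 + 123.7600 + 83.1300 = 640.6700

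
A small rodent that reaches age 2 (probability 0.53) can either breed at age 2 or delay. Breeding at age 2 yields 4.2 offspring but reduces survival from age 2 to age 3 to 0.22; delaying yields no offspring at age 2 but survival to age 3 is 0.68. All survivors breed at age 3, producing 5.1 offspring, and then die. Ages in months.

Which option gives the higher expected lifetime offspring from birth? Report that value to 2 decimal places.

2.82

breed at age 2: R₀ = 0.53 × (4.2 + 0.22 × 5.1) = 0.53 × 5.3220 = 2.8207
delay to age 3: R₀ = 0.53 × (0.68 × 5.1) = 0.53 × 3.4680 = 1.8380
Higher: breed at age 2 (2.8207).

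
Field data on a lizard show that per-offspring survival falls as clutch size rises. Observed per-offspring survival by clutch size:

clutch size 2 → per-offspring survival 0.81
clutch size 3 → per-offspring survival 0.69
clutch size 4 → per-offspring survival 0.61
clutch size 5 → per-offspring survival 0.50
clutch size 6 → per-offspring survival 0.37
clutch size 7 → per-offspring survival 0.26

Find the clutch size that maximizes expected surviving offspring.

5

Expected surviving offspring = c × s(c):
  c=2: 2 × 0.81 = 1.620
  c=3: 3 × 0.69 = 2.070
  c=4: 4 × 0.61 = 2.440
  c=5: 5 × 0.50 = 2.500
  c=6: 6 × 0.37 = 2.220
  c=7: 7 × 0.26 = 1.820
Maximum at c = 5 (2.500 surviving offspring).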